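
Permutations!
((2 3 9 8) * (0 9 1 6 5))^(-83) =(0 1 8 5 3 9 6 2) =[1, 8, 0, 9, 4, 3, 2, 7, 5, 6]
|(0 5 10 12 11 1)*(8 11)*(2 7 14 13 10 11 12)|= |(0 5 11 1)(2 7 14 13 10)(8 12)|= 20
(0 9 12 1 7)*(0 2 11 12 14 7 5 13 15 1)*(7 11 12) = (0 9 14 11 7 2 12)(1 5 13 15) = [9, 5, 12, 3, 4, 13, 6, 2, 8, 14, 10, 7, 0, 15, 11, 1]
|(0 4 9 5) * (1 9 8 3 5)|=|(0 4 8 3 5)(1 9)|=10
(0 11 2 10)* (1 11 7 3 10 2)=(0 7 3 10)(1 11)=[7, 11, 2, 10, 4, 5, 6, 3, 8, 9, 0, 1]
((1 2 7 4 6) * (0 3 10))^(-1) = [10, 6, 1, 0, 7, 5, 4, 2, 8, 9, 3] = (0 10 3)(1 6 4 7 2)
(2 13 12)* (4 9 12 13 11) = (13)(2 11 4 9 12) = [0, 1, 11, 3, 9, 5, 6, 7, 8, 12, 10, 4, 2, 13]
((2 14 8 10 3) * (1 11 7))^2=(1 7 11)(2 8 3 14 10)=[0, 7, 8, 14, 4, 5, 6, 11, 3, 9, 2, 1, 12, 13, 10]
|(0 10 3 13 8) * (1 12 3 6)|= |(0 10 6 1 12 3 13 8)|= 8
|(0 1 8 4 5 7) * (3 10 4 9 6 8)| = 21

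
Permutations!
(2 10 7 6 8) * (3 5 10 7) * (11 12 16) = (2 7 6 8)(3 5 10)(11 12 16) = [0, 1, 7, 5, 4, 10, 8, 6, 2, 9, 3, 12, 16, 13, 14, 15, 11]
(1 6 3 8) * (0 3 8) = (0 3)(1 6 8) = [3, 6, 2, 0, 4, 5, 8, 7, 1]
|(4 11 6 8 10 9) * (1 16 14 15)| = 12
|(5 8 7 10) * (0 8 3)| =6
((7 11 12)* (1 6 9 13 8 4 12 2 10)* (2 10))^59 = (1 10 11 7 12 4 8 13 9 6) = [0, 10, 2, 3, 8, 5, 1, 12, 13, 6, 11, 7, 4, 9]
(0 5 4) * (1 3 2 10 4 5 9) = (0 9 1 3 2 10 4) = [9, 3, 10, 2, 0, 5, 6, 7, 8, 1, 4]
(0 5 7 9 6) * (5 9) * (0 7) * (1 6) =(0 9 1 6 7 5) =[9, 6, 2, 3, 4, 0, 7, 5, 8, 1]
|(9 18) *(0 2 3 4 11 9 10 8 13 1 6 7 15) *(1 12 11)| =|(0 2 3 4 1 6 7 15)(8 13 12 11 9 18 10)| =56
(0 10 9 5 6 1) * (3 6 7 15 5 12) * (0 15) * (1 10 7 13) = [7, 15, 2, 6, 4, 13, 10, 0, 8, 12, 9, 11, 3, 1, 14, 5] = (0 7)(1 15 5 13)(3 6 10 9 12)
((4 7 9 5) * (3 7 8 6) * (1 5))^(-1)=[0, 9, 2, 6, 5, 1, 8, 3, 4, 7]=(1 9 7 3 6 8 4 5)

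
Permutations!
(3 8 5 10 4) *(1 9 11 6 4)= [0, 9, 2, 8, 3, 10, 4, 7, 5, 11, 1, 6]= (1 9 11 6 4 3 8 5 10)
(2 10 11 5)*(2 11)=[0, 1, 10, 3, 4, 11, 6, 7, 8, 9, 2, 5]=(2 10)(5 11)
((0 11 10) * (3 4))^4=(0 11 10)=[11, 1, 2, 3, 4, 5, 6, 7, 8, 9, 0, 10]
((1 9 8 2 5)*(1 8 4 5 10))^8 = [0, 9, 10, 3, 5, 8, 6, 7, 2, 4, 1] = (1 9 4 5 8 2 10)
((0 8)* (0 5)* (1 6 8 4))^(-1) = (0 5 8 6 1 4) = [5, 4, 2, 3, 0, 8, 1, 7, 6]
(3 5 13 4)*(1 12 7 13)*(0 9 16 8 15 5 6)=(0 9 16 8 15 5 1 12 7 13 4 3 6)=[9, 12, 2, 6, 3, 1, 0, 13, 15, 16, 10, 11, 7, 4, 14, 5, 8]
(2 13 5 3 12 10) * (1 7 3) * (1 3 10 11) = (1 7 10 2 13 5 3 12 11) = [0, 7, 13, 12, 4, 3, 6, 10, 8, 9, 2, 1, 11, 5]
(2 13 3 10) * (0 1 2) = (0 1 2 13 3 10) = [1, 2, 13, 10, 4, 5, 6, 7, 8, 9, 0, 11, 12, 3]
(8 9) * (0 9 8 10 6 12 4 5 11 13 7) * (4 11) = [9, 1, 2, 3, 5, 4, 12, 0, 8, 10, 6, 13, 11, 7] = (0 9 10 6 12 11 13 7)(4 5)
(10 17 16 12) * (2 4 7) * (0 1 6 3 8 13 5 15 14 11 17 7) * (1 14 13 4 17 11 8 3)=(0 14 8 4)(1 6)(2 17 16 12 10 7)(5 15 13)=[14, 6, 17, 3, 0, 15, 1, 2, 4, 9, 7, 11, 10, 5, 8, 13, 12, 16]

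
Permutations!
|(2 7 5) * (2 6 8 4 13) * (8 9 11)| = |(2 7 5 6 9 11 8 4 13)| = 9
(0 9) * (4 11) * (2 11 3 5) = (0 9)(2 11 4 3 5) = [9, 1, 11, 5, 3, 2, 6, 7, 8, 0, 10, 4]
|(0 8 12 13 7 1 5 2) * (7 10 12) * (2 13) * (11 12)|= 10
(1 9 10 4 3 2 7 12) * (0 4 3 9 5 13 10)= (0 4 9)(1 5 13 10 3 2 7 12)= [4, 5, 7, 2, 9, 13, 6, 12, 8, 0, 3, 11, 1, 10]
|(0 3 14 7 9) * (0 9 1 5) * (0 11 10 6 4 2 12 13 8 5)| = |(0 3 14 7 1)(2 12 13 8 5 11 10 6 4)| = 45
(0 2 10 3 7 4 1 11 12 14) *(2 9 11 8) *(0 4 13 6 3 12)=(0 9 11)(1 8 2 10 12 14 4)(3 7 13 6)=[9, 8, 10, 7, 1, 5, 3, 13, 2, 11, 12, 0, 14, 6, 4]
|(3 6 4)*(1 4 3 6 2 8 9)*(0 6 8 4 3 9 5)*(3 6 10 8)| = 12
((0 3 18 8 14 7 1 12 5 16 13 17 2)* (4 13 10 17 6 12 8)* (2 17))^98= (0 2 10 16 5 12 6 13 4 18 3)(1 14)(7 8)= [2, 14, 10, 0, 18, 12, 13, 8, 7, 9, 16, 11, 6, 4, 1, 15, 5, 17, 3]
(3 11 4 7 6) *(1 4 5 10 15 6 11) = (1 4 7 11 5 10 15 6 3) = [0, 4, 2, 1, 7, 10, 3, 11, 8, 9, 15, 5, 12, 13, 14, 6]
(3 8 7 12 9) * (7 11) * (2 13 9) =[0, 1, 13, 8, 4, 5, 6, 12, 11, 3, 10, 7, 2, 9] =(2 13 9 3 8 11 7 12)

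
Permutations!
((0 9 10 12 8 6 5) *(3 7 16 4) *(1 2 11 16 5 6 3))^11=(0 12 7 9 8 5 10 3)(1 2 11 16 4)=[12, 2, 11, 0, 1, 10, 6, 9, 5, 8, 3, 16, 7, 13, 14, 15, 4]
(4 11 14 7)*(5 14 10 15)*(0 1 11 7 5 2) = [1, 11, 0, 3, 7, 14, 6, 4, 8, 9, 15, 10, 12, 13, 5, 2] = (0 1 11 10 15 2)(4 7)(5 14)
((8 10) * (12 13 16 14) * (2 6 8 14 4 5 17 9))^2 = (2 8 14 13 4 17)(5 9 6 10 12 16) = [0, 1, 8, 3, 17, 9, 10, 7, 14, 6, 12, 11, 16, 4, 13, 15, 5, 2]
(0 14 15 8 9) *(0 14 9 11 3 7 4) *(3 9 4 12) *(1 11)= (0 4)(1 11 9 14 15 8)(3 7 12)= [4, 11, 2, 7, 0, 5, 6, 12, 1, 14, 10, 9, 3, 13, 15, 8]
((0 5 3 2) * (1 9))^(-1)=(0 2 3 5)(1 9)=[2, 9, 3, 5, 4, 0, 6, 7, 8, 1]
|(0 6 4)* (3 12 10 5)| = 12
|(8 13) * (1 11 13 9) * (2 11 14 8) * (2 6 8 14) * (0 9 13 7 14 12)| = |(0 9 1 2 11 7 14 12)(6 8 13)| = 24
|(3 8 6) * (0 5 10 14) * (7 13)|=12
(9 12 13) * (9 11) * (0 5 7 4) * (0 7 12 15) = (0 5 12 13 11 9 15)(4 7) = [5, 1, 2, 3, 7, 12, 6, 4, 8, 15, 10, 9, 13, 11, 14, 0]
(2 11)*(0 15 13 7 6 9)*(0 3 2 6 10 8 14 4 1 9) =(0 15 13 7 10 8 14 4 1 9 3 2 11 6) =[15, 9, 11, 2, 1, 5, 0, 10, 14, 3, 8, 6, 12, 7, 4, 13]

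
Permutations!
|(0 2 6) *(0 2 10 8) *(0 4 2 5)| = 7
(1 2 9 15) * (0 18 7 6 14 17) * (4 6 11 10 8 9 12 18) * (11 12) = (0 4 6 14 17)(1 2 11 10 8 9 15)(7 12 18) = [4, 2, 11, 3, 6, 5, 14, 12, 9, 15, 8, 10, 18, 13, 17, 1, 16, 0, 7]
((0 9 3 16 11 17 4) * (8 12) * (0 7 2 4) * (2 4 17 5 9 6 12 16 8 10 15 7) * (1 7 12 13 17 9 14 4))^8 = (17)(2 4 14 5 11 16 8 3 9)(10 12 15) = [0, 1, 4, 9, 14, 11, 6, 7, 3, 2, 12, 16, 15, 13, 5, 10, 8, 17]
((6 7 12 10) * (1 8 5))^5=(1 5 8)(6 7 12 10)=[0, 5, 2, 3, 4, 8, 7, 12, 1, 9, 6, 11, 10]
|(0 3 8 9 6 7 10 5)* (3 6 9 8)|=5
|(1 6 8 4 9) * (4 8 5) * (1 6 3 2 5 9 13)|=6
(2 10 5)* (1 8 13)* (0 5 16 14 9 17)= (0 5 2 10 16 14 9 17)(1 8 13)= [5, 8, 10, 3, 4, 2, 6, 7, 13, 17, 16, 11, 12, 1, 9, 15, 14, 0]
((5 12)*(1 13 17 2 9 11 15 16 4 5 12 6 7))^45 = [0, 5, 1, 3, 11, 15, 16, 4, 8, 13, 10, 17, 12, 6, 14, 2, 9, 7] = (1 5 15 2)(4 11 17 7)(6 16 9 13)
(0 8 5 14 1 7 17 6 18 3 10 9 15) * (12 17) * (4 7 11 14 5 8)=[4, 11, 2, 10, 7, 5, 18, 12, 8, 15, 9, 14, 17, 13, 1, 0, 16, 6, 3]=(0 4 7 12 17 6 18 3 10 9 15)(1 11 14)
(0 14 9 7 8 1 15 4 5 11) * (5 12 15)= (0 14 9 7 8 1 5 11)(4 12 15)= [14, 5, 2, 3, 12, 11, 6, 8, 1, 7, 10, 0, 15, 13, 9, 4]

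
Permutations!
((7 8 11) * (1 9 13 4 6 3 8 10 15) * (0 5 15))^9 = (0 8 13 5 11 4 15 7 6 1 10 3 9) = [8, 10, 2, 9, 15, 11, 1, 6, 13, 0, 3, 4, 12, 5, 14, 7]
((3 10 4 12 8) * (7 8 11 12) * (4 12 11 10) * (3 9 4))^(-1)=(4 9 8 7)(10 12)=[0, 1, 2, 3, 9, 5, 6, 4, 7, 8, 12, 11, 10]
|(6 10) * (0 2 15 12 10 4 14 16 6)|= |(0 2 15 12 10)(4 14 16 6)|= 20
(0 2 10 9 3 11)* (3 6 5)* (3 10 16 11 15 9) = [2, 1, 16, 15, 4, 10, 5, 7, 8, 6, 3, 0, 12, 13, 14, 9, 11] = (0 2 16 11)(3 15 9 6 5 10)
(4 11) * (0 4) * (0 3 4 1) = [1, 0, 2, 4, 11, 5, 6, 7, 8, 9, 10, 3] = (0 1)(3 4 11)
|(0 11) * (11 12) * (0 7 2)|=5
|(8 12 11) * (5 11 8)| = |(5 11)(8 12)| = 2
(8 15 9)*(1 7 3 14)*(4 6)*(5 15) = (1 7 3 14)(4 6)(5 15 9 8) = [0, 7, 2, 14, 6, 15, 4, 3, 5, 8, 10, 11, 12, 13, 1, 9]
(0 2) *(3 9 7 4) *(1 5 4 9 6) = [2, 5, 0, 6, 3, 4, 1, 9, 8, 7] = (0 2)(1 5 4 3 6)(7 9)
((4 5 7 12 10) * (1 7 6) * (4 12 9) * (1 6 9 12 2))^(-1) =(1 2 10 12 7)(4 9 5) =[0, 2, 10, 3, 9, 4, 6, 1, 8, 5, 12, 11, 7]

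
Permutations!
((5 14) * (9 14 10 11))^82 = (5 11 14 10 9) = [0, 1, 2, 3, 4, 11, 6, 7, 8, 5, 9, 14, 12, 13, 10]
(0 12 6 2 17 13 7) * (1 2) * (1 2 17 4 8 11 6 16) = (0 12 16 1 17 13 7)(2 4 8 11 6) = [12, 17, 4, 3, 8, 5, 2, 0, 11, 9, 10, 6, 16, 7, 14, 15, 1, 13]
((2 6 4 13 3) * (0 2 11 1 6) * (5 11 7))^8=[0, 1, 2, 3, 4, 5, 6, 7, 8, 9, 10, 11, 12, 13]=(13)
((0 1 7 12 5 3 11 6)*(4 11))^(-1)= (0 6 11 4 3 5 12 7 1)= [6, 0, 2, 5, 3, 12, 11, 1, 8, 9, 10, 4, 7]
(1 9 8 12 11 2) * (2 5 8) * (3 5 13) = (1 9 2)(3 5 8 12 11 13) = [0, 9, 1, 5, 4, 8, 6, 7, 12, 2, 10, 13, 11, 3]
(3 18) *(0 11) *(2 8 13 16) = (0 11)(2 8 13 16)(3 18) = [11, 1, 8, 18, 4, 5, 6, 7, 13, 9, 10, 0, 12, 16, 14, 15, 2, 17, 3]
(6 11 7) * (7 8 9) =[0, 1, 2, 3, 4, 5, 11, 6, 9, 7, 10, 8] =(6 11 8 9 7)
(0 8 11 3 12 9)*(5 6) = (0 8 11 3 12 9)(5 6) = [8, 1, 2, 12, 4, 6, 5, 7, 11, 0, 10, 3, 9]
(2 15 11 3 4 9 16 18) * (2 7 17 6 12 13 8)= [0, 1, 15, 4, 9, 5, 12, 17, 2, 16, 10, 3, 13, 8, 14, 11, 18, 6, 7]= (2 15 11 3 4 9 16 18 7 17 6 12 13 8)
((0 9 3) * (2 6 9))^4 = (0 3 9 6 2) = [3, 1, 0, 9, 4, 5, 2, 7, 8, 6]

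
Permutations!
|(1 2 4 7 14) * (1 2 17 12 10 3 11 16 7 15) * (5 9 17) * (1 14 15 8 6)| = |(1 5 9 17 12 10 3 11 16 7 15 14 2 4 8 6)| = 16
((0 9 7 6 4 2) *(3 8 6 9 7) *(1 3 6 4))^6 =(0 8 6)(1 7 4)(2 3 9) =[8, 7, 3, 9, 1, 5, 0, 4, 6, 2]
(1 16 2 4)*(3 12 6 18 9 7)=(1 16 2 4)(3 12 6 18 9 7)=[0, 16, 4, 12, 1, 5, 18, 3, 8, 7, 10, 11, 6, 13, 14, 15, 2, 17, 9]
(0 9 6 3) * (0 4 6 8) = (0 9 8)(3 4 6) = [9, 1, 2, 4, 6, 5, 3, 7, 0, 8]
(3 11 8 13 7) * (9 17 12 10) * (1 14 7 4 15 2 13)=(1 14 7 3 11 8)(2 13 4 15)(9 17 12 10)=[0, 14, 13, 11, 15, 5, 6, 3, 1, 17, 9, 8, 10, 4, 7, 2, 16, 12]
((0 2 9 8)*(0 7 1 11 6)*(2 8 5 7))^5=(0 7 8 1 2 11 9 6 5)=[7, 2, 11, 3, 4, 0, 5, 8, 1, 6, 10, 9]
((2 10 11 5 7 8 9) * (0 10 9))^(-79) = (0 8 7 5 11 10)(2 9) = [8, 1, 9, 3, 4, 11, 6, 5, 7, 2, 0, 10]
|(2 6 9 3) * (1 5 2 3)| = |(1 5 2 6 9)| = 5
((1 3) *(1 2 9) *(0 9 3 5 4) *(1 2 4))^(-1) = (0 4 3 2 9)(1 5) = [4, 5, 9, 2, 3, 1, 6, 7, 8, 0]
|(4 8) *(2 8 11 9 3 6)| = |(2 8 4 11 9 3 6)| = 7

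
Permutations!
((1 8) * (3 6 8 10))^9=(1 8 6 3 10)=[0, 8, 2, 10, 4, 5, 3, 7, 6, 9, 1]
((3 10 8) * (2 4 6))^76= [0, 1, 4, 10, 6, 5, 2, 7, 3, 9, 8]= (2 4 6)(3 10 8)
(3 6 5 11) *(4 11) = (3 6 5 4 11) = [0, 1, 2, 6, 11, 4, 5, 7, 8, 9, 10, 3]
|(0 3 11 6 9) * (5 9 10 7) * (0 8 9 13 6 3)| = |(3 11)(5 13 6 10 7)(8 9)| = 10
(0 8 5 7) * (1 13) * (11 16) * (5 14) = (0 8 14 5 7)(1 13)(11 16) = [8, 13, 2, 3, 4, 7, 6, 0, 14, 9, 10, 16, 12, 1, 5, 15, 11]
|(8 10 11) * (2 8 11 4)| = |(11)(2 8 10 4)| = 4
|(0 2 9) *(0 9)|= |(9)(0 2)|= 2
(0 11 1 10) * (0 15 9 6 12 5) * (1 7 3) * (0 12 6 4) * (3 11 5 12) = [5, 10, 2, 1, 0, 3, 6, 11, 8, 4, 15, 7, 12, 13, 14, 9] = (0 5 3 1 10 15 9 4)(7 11)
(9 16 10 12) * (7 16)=(7 16 10 12 9)=[0, 1, 2, 3, 4, 5, 6, 16, 8, 7, 12, 11, 9, 13, 14, 15, 10]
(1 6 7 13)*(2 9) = (1 6 7 13)(2 9) = [0, 6, 9, 3, 4, 5, 7, 13, 8, 2, 10, 11, 12, 1]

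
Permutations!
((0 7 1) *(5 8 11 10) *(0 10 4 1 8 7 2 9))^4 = (0 2 9)(1 8 10 11 5 4 7) = [2, 8, 9, 3, 7, 4, 6, 1, 10, 0, 11, 5]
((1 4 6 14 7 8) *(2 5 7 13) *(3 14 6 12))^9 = [0, 8, 13, 12, 1, 2, 6, 5, 7, 9, 10, 11, 4, 14, 3] = (1 8 7 5 2 13 14 3 12 4)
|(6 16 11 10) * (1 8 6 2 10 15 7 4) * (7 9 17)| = |(1 8 6 16 11 15 9 17 7 4)(2 10)| = 10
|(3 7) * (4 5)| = |(3 7)(4 5)| = 2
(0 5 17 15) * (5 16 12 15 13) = (0 16 12 15)(5 17 13) = [16, 1, 2, 3, 4, 17, 6, 7, 8, 9, 10, 11, 15, 5, 14, 0, 12, 13]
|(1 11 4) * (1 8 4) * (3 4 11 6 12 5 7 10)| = |(1 6 12 5 7 10 3 4 8 11)| = 10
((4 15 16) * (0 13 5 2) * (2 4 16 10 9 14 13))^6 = (16)(4 5 13 14 9 10 15) = [0, 1, 2, 3, 5, 13, 6, 7, 8, 10, 15, 11, 12, 14, 9, 4, 16]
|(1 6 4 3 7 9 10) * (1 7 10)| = 7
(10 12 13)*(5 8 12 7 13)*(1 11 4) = (1 11 4)(5 8 12)(7 13 10) = [0, 11, 2, 3, 1, 8, 6, 13, 12, 9, 7, 4, 5, 10]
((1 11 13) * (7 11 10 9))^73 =(1 10 9 7 11 13) =[0, 10, 2, 3, 4, 5, 6, 11, 8, 7, 9, 13, 12, 1]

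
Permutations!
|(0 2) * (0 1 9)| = 4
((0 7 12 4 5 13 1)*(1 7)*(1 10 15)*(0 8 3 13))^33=(15)=[0, 1, 2, 3, 4, 5, 6, 7, 8, 9, 10, 11, 12, 13, 14, 15]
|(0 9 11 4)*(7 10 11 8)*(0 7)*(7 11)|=|(0 9 8)(4 11)(7 10)|=6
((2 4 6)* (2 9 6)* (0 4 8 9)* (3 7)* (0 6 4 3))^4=(9)(0 3 7)=[3, 1, 2, 7, 4, 5, 6, 0, 8, 9]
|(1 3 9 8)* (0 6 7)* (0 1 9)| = 10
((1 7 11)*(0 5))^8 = (1 11 7) = [0, 11, 2, 3, 4, 5, 6, 1, 8, 9, 10, 7]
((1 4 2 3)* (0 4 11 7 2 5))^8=(0 5 4)(1 2 11 3 7)=[5, 2, 11, 7, 0, 4, 6, 1, 8, 9, 10, 3]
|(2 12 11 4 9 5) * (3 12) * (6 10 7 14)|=28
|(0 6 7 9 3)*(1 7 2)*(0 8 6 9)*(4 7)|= 9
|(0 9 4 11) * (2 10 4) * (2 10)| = |(0 9 10 4 11)| = 5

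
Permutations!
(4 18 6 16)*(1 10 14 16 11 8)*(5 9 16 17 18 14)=(1 10 5 9 16 4 14 17 18 6 11 8)=[0, 10, 2, 3, 14, 9, 11, 7, 1, 16, 5, 8, 12, 13, 17, 15, 4, 18, 6]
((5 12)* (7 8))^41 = (5 12)(7 8) = [0, 1, 2, 3, 4, 12, 6, 8, 7, 9, 10, 11, 5]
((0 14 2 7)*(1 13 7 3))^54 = [13, 2, 0, 14, 4, 5, 6, 1, 8, 9, 10, 11, 12, 3, 7] = (0 13 3 14 7 1 2)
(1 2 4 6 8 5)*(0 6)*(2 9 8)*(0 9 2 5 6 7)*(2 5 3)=(0 7)(1 5)(2 4 9 8 6 3)=[7, 5, 4, 2, 9, 1, 3, 0, 6, 8]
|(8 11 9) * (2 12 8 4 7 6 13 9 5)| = |(2 12 8 11 5)(4 7 6 13 9)| = 5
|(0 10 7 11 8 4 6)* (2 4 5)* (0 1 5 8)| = |(0 10 7 11)(1 5 2 4 6)| = 20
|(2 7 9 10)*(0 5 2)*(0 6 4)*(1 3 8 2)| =11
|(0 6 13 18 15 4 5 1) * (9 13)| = 9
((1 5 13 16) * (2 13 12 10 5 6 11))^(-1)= (1 16 13 2 11 6)(5 10 12)= [0, 16, 11, 3, 4, 10, 1, 7, 8, 9, 12, 6, 5, 2, 14, 15, 13]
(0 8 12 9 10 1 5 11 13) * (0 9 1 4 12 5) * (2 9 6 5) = (0 8 2 9 10 4 12 1)(5 11 13 6) = [8, 0, 9, 3, 12, 11, 5, 7, 2, 10, 4, 13, 1, 6]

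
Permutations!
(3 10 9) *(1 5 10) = (1 5 10 9 3) = [0, 5, 2, 1, 4, 10, 6, 7, 8, 3, 9]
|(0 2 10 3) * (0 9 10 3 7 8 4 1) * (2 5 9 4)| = 10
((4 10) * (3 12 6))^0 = (12) = [0, 1, 2, 3, 4, 5, 6, 7, 8, 9, 10, 11, 12]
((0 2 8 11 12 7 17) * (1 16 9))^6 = (0 17 7 12 11 8 2) = [17, 1, 0, 3, 4, 5, 6, 12, 2, 9, 10, 8, 11, 13, 14, 15, 16, 7]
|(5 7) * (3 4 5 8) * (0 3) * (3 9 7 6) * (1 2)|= |(0 9 7 8)(1 2)(3 4 5 6)|= 4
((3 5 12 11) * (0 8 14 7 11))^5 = (0 3 14 12 11 8 5 7) = [3, 1, 2, 14, 4, 7, 6, 0, 5, 9, 10, 8, 11, 13, 12]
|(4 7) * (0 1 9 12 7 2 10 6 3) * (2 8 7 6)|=6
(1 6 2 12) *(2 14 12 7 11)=(1 6 14 12)(2 7 11)=[0, 6, 7, 3, 4, 5, 14, 11, 8, 9, 10, 2, 1, 13, 12]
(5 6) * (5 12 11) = (5 6 12 11) = [0, 1, 2, 3, 4, 6, 12, 7, 8, 9, 10, 5, 11]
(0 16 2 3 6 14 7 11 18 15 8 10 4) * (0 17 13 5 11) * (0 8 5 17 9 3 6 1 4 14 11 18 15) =[16, 4, 6, 1, 9, 18, 11, 8, 10, 3, 14, 15, 12, 17, 7, 5, 2, 13, 0] =(0 16 2 6 11 15 5 18)(1 4 9 3)(7 8 10 14)(13 17)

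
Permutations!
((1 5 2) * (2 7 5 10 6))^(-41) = (1 2 6 10)(5 7) = [0, 2, 6, 3, 4, 7, 10, 5, 8, 9, 1]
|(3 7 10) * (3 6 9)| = |(3 7 10 6 9)| = 5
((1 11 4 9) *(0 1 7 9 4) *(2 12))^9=(2 12)(7 9)=[0, 1, 12, 3, 4, 5, 6, 9, 8, 7, 10, 11, 2]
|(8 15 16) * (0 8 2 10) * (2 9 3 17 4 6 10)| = 10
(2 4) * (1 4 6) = (1 4 2 6) = [0, 4, 6, 3, 2, 5, 1]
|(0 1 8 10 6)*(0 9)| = |(0 1 8 10 6 9)| = 6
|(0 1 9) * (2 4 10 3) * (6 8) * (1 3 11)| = |(0 3 2 4 10 11 1 9)(6 8)| = 8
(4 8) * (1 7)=(1 7)(4 8)=[0, 7, 2, 3, 8, 5, 6, 1, 4]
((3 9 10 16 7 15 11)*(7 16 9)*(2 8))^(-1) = [0, 1, 8, 11, 4, 5, 6, 3, 2, 10, 9, 15, 12, 13, 14, 7, 16] = (16)(2 8)(3 11 15 7)(9 10)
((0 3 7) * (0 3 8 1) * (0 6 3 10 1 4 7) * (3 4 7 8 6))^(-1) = (0 3 1 10 7 8 4 6) = [3, 10, 2, 1, 6, 5, 0, 8, 4, 9, 7]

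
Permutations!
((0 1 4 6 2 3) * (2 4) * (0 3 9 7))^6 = (0 1 2 9 7) = [1, 2, 9, 3, 4, 5, 6, 0, 8, 7]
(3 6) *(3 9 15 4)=[0, 1, 2, 6, 3, 5, 9, 7, 8, 15, 10, 11, 12, 13, 14, 4]=(3 6 9 15 4)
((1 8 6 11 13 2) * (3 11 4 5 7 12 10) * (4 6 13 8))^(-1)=(1 2 13 8 11 3 10 12 7 5 4)=[0, 2, 13, 10, 1, 4, 6, 5, 11, 9, 12, 3, 7, 8]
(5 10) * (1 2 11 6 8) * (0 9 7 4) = (0 9 7 4)(1 2 11 6 8)(5 10) = [9, 2, 11, 3, 0, 10, 8, 4, 1, 7, 5, 6]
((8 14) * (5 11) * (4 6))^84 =(14) =[0, 1, 2, 3, 4, 5, 6, 7, 8, 9, 10, 11, 12, 13, 14]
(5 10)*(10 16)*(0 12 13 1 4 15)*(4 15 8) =(0 12 13 1 15)(4 8)(5 16 10) =[12, 15, 2, 3, 8, 16, 6, 7, 4, 9, 5, 11, 13, 1, 14, 0, 10]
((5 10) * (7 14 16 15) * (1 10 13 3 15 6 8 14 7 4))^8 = (16)(1 10 5 13 3 15 4) = [0, 10, 2, 15, 1, 13, 6, 7, 8, 9, 5, 11, 12, 3, 14, 4, 16]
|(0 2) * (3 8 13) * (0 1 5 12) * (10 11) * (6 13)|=20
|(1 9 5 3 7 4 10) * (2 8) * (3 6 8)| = 10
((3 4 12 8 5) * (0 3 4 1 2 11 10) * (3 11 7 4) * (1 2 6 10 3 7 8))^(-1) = (0 10 6 1 12 4 7 5 8 2 3 11) = [10, 12, 3, 11, 7, 8, 1, 5, 2, 9, 6, 0, 4]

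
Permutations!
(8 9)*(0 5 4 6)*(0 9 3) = (0 5 4 6 9 8 3) = [5, 1, 2, 0, 6, 4, 9, 7, 3, 8]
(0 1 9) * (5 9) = (0 1 5 9) = [1, 5, 2, 3, 4, 9, 6, 7, 8, 0]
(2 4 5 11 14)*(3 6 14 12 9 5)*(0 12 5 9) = (0 12)(2 4 3 6 14)(5 11) = [12, 1, 4, 6, 3, 11, 14, 7, 8, 9, 10, 5, 0, 13, 2]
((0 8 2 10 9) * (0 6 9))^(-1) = (0 10 2 8)(6 9) = [10, 1, 8, 3, 4, 5, 9, 7, 0, 6, 2]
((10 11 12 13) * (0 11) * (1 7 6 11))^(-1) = (0 10 13 12 11 6 7 1) = [10, 0, 2, 3, 4, 5, 7, 1, 8, 9, 13, 6, 11, 12]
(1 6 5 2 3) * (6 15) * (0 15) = [15, 0, 3, 1, 4, 2, 5, 7, 8, 9, 10, 11, 12, 13, 14, 6] = (0 15 6 5 2 3 1)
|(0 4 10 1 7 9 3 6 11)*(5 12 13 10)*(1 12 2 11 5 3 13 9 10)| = 42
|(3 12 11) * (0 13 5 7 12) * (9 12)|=|(0 13 5 7 9 12 11 3)|=8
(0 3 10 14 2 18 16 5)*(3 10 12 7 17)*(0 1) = (0 10 14 2 18 16 5 1)(3 12 7 17) = [10, 0, 18, 12, 4, 1, 6, 17, 8, 9, 14, 11, 7, 13, 2, 15, 5, 3, 16]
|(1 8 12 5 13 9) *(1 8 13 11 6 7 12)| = |(1 13 9 8)(5 11 6 7 12)| = 20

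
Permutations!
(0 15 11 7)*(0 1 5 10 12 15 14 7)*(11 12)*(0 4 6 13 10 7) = (0 14)(1 5 7)(4 6 13 10 11)(12 15) = [14, 5, 2, 3, 6, 7, 13, 1, 8, 9, 11, 4, 15, 10, 0, 12]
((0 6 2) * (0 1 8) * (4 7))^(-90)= (8)= [0, 1, 2, 3, 4, 5, 6, 7, 8]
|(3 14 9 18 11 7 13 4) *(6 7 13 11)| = 9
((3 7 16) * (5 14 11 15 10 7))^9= (3 5 14 11 15 10 7 16)= [0, 1, 2, 5, 4, 14, 6, 16, 8, 9, 7, 15, 12, 13, 11, 10, 3]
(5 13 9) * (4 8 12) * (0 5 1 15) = (0 5 13 9 1 15)(4 8 12) = [5, 15, 2, 3, 8, 13, 6, 7, 12, 1, 10, 11, 4, 9, 14, 0]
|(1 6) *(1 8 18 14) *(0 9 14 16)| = |(0 9 14 1 6 8 18 16)| = 8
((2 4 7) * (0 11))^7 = [11, 1, 4, 3, 7, 5, 6, 2, 8, 9, 10, 0] = (0 11)(2 4 7)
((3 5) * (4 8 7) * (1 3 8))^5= [0, 4, 2, 1, 7, 3, 6, 8, 5]= (1 4 7 8 5 3)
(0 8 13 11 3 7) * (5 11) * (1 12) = (0 8 13 5 11 3 7)(1 12) = [8, 12, 2, 7, 4, 11, 6, 0, 13, 9, 10, 3, 1, 5]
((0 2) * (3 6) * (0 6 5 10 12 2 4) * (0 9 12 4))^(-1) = [0, 1, 12, 6, 10, 3, 2, 7, 8, 4, 5, 11, 9] = (2 12 9 4 10 5 3 6)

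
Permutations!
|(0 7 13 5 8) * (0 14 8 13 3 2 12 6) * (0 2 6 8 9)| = |(0 7 3 6 2 12 8 14 9)(5 13)| = 18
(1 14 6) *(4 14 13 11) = (1 13 11 4 14 6) = [0, 13, 2, 3, 14, 5, 1, 7, 8, 9, 10, 4, 12, 11, 6]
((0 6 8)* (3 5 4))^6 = (8) = [0, 1, 2, 3, 4, 5, 6, 7, 8]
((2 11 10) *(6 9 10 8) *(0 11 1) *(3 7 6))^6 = (0 9 8 2 7)(1 6 11 10 3) = [9, 6, 7, 1, 4, 5, 11, 0, 2, 8, 3, 10]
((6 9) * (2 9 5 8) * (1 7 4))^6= (2 9 6 5 8)= [0, 1, 9, 3, 4, 8, 5, 7, 2, 6]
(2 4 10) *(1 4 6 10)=(1 4)(2 6 10)=[0, 4, 6, 3, 1, 5, 10, 7, 8, 9, 2]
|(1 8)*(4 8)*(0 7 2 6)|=|(0 7 2 6)(1 4 8)|=12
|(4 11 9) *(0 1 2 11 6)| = |(0 1 2 11 9 4 6)| = 7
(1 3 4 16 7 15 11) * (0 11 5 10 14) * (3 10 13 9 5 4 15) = (0 11 1 10 14)(3 15 4 16 7)(5 13 9) = [11, 10, 2, 15, 16, 13, 6, 3, 8, 5, 14, 1, 12, 9, 0, 4, 7]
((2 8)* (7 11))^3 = (2 8)(7 11) = [0, 1, 8, 3, 4, 5, 6, 11, 2, 9, 10, 7]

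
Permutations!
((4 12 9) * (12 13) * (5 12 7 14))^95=[0, 1, 2, 3, 5, 13, 6, 9, 8, 14, 10, 11, 7, 12, 4]=(4 5 13 12 7 9 14)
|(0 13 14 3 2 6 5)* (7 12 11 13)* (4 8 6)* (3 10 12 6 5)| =|(0 7 6 3 2 4 8 5)(10 12 11 13 14)| =40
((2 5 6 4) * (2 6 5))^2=(6)=[0, 1, 2, 3, 4, 5, 6]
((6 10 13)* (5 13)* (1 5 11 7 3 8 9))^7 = (1 3 10 5 8 11 13 9 7 6) = [0, 3, 2, 10, 4, 8, 1, 6, 11, 7, 5, 13, 12, 9]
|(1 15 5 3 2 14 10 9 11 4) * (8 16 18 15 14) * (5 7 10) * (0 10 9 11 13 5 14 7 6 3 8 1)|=|(0 10 11 4)(1 7 9 13 5 8 16 18 15 6 3 2)|=12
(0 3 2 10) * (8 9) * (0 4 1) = [3, 0, 10, 2, 1, 5, 6, 7, 9, 8, 4] = (0 3 2 10 4 1)(8 9)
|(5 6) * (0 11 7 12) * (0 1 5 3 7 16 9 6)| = 10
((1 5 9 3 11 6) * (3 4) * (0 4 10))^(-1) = (0 10 9 5 1 6 11 3 4) = [10, 6, 2, 4, 0, 1, 11, 7, 8, 5, 9, 3]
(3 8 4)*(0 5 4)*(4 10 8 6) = (0 5 10 8)(3 6 4) = [5, 1, 2, 6, 3, 10, 4, 7, 0, 9, 8]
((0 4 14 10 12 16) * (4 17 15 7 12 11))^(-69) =(0 7)(4 11 10 14)(12 17)(15 16) =[7, 1, 2, 3, 11, 5, 6, 0, 8, 9, 14, 10, 17, 13, 4, 16, 15, 12]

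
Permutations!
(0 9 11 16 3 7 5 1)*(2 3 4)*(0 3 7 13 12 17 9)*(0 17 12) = (0 17 9 11 16 4 2 7 5 1 3 13) = [17, 3, 7, 13, 2, 1, 6, 5, 8, 11, 10, 16, 12, 0, 14, 15, 4, 9]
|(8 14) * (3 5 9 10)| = |(3 5 9 10)(8 14)| = 4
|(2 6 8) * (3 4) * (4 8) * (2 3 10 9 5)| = |(2 6 4 10 9 5)(3 8)| = 6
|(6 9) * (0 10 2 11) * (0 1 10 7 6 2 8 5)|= 10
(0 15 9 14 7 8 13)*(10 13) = (0 15 9 14 7 8 10 13) = [15, 1, 2, 3, 4, 5, 6, 8, 10, 14, 13, 11, 12, 0, 7, 9]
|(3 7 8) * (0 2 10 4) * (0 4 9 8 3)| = 10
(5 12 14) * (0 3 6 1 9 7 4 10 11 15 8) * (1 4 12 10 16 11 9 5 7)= (0 3 6 4 16 11 15 8)(1 5 10 9)(7 12 14)= [3, 5, 2, 6, 16, 10, 4, 12, 0, 1, 9, 15, 14, 13, 7, 8, 11]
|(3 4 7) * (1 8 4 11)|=|(1 8 4 7 3 11)|=6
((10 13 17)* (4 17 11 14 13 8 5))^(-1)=(4 5 8 10 17)(11 13 14)=[0, 1, 2, 3, 5, 8, 6, 7, 10, 9, 17, 13, 12, 14, 11, 15, 16, 4]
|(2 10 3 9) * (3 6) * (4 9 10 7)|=12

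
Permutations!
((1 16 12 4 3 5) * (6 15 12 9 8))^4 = [0, 6, 2, 9, 16, 8, 3, 7, 4, 12, 10, 11, 1, 13, 14, 5, 15] = (1 6 3 9 12)(4 16 15 5 8)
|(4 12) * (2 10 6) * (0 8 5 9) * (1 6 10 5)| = |(0 8 1 6 2 5 9)(4 12)| = 14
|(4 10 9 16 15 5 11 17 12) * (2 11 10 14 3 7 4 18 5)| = |(2 11 17 12 18 5 10 9 16 15)(3 7 4 14)| = 20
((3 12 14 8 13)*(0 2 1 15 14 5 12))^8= [0, 1, 2, 3, 4, 5, 6, 7, 8, 9, 10, 11, 12, 13, 14, 15]= (15)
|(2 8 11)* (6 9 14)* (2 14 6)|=|(2 8 11 14)(6 9)|=4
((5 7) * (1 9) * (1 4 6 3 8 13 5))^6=(1 13 6)(3 9 5)(4 7 8)=[0, 13, 2, 9, 7, 3, 1, 8, 4, 5, 10, 11, 12, 6]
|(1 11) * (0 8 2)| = |(0 8 2)(1 11)| = 6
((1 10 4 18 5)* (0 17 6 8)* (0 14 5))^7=(0 10 14 17 4 5 6 18 1 8)=[10, 8, 2, 3, 5, 6, 18, 7, 0, 9, 14, 11, 12, 13, 17, 15, 16, 4, 1]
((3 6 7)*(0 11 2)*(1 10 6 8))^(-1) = (0 2 11)(1 8 3 7 6 10) = [2, 8, 11, 7, 4, 5, 10, 6, 3, 9, 1, 0]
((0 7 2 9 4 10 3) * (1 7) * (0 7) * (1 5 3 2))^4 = (10)(0 1 7 3 5) = [1, 7, 2, 5, 4, 0, 6, 3, 8, 9, 10]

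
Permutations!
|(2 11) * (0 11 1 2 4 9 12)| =10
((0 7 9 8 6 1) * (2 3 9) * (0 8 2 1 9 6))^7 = [8, 7, 9, 2, 4, 5, 3, 0, 1, 6] = (0 8 1 7)(2 9 6 3)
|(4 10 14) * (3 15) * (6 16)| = |(3 15)(4 10 14)(6 16)| = 6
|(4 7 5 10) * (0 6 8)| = 12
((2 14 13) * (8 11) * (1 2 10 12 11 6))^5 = (1 12 2 11 14 8 13 6 10) = [0, 12, 11, 3, 4, 5, 10, 7, 13, 9, 1, 14, 2, 6, 8]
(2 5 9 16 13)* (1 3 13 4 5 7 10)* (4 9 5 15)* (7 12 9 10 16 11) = [0, 3, 12, 13, 15, 5, 6, 16, 8, 11, 1, 7, 9, 2, 14, 4, 10] = (1 3 13 2 12 9 11 7 16 10)(4 15)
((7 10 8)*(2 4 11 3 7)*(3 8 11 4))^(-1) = (2 8 11 10 7 3) = [0, 1, 8, 2, 4, 5, 6, 3, 11, 9, 7, 10]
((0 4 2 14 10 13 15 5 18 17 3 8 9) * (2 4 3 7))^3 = (0 9 8 3)(2 13 18)(5 7 10)(14 15 17) = [9, 1, 13, 0, 4, 7, 6, 10, 3, 8, 5, 11, 12, 18, 15, 17, 16, 14, 2]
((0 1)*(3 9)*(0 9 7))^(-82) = (0 3 1 7 9) = [3, 7, 2, 1, 4, 5, 6, 9, 8, 0]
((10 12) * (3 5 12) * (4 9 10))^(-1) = [0, 1, 2, 10, 12, 3, 6, 7, 8, 4, 9, 11, 5] = (3 10 9 4 12 5)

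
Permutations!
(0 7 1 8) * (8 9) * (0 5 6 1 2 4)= (0 7 2 4)(1 9 8 5 6)= [7, 9, 4, 3, 0, 6, 1, 2, 5, 8]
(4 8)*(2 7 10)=(2 7 10)(4 8)=[0, 1, 7, 3, 8, 5, 6, 10, 4, 9, 2]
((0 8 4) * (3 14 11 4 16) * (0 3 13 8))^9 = (16)(3 14 11 4) = [0, 1, 2, 14, 3, 5, 6, 7, 8, 9, 10, 4, 12, 13, 11, 15, 16]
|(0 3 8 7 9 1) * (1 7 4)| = 10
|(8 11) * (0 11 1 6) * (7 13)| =10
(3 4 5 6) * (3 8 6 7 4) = (4 5 7)(6 8) = [0, 1, 2, 3, 5, 7, 8, 4, 6]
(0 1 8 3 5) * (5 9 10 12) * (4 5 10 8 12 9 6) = (0 1 12 10 9 8 3 6 4 5) = [1, 12, 2, 6, 5, 0, 4, 7, 3, 8, 9, 11, 10]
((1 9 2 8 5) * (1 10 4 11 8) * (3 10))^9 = (3 11)(4 5)(8 10) = [0, 1, 2, 11, 5, 4, 6, 7, 10, 9, 8, 3]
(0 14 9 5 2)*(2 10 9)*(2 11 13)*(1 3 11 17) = [14, 3, 0, 11, 4, 10, 6, 7, 8, 5, 9, 13, 12, 2, 17, 15, 16, 1] = (0 14 17 1 3 11 13 2)(5 10 9)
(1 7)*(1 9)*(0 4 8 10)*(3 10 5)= [4, 7, 2, 10, 8, 3, 6, 9, 5, 1, 0]= (0 4 8 5 3 10)(1 7 9)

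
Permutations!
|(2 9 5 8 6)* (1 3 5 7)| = |(1 3 5 8 6 2 9 7)| = 8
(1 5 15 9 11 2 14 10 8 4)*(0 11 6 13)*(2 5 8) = [11, 8, 14, 3, 1, 15, 13, 7, 4, 6, 2, 5, 12, 0, 10, 9] = (0 11 5 15 9 6 13)(1 8 4)(2 14 10)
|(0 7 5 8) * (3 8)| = 5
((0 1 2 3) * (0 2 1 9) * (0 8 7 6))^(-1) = (0 6 7 8 9)(2 3) = [6, 1, 3, 2, 4, 5, 7, 8, 9, 0]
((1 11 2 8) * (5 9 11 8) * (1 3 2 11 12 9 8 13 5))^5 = (1 2 3 8 5 13)(9 12) = [0, 2, 3, 8, 4, 13, 6, 7, 5, 12, 10, 11, 9, 1]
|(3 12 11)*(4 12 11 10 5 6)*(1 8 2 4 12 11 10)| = 10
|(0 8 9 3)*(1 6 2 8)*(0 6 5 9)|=|(0 1 5 9 3 6 2 8)|=8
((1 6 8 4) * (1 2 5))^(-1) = (1 5 2 4 8 6) = [0, 5, 4, 3, 8, 2, 1, 7, 6]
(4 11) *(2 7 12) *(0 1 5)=(0 1 5)(2 7 12)(4 11)=[1, 5, 7, 3, 11, 0, 6, 12, 8, 9, 10, 4, 2]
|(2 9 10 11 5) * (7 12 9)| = |(2 7 12 9 10 11 5)| = 7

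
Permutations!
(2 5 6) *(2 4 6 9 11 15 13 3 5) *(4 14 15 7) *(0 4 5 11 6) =[4, 1, 2, 11, 0, 9, 14, 5, 8, 6, 10, 7, 12, 3, 15, 13] =(0 4)(3 11 7 5 9 6 14 15 13)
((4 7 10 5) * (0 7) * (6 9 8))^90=(10)=[0, 1, 2, 3, 4, 5, 6, 7, 8, 9, 10]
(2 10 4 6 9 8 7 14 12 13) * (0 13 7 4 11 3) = (0 13 2 10 11 3)(4 6 9 8)(7 14 12) = [13, 1, 10, 0, 6, 5, 9, 14, 4, 8, 11, 3, 7, 2, 12]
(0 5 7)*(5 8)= (0 8 5 7)= [8, 1, 2, 3, 4, 7, 6, 0, 5]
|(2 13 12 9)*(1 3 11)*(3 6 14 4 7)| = |(1 6 14 4 7 3 11)(2 13 12 9)| = 28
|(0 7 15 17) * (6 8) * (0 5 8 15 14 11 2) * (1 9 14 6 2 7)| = |(0 1 9 14 11 7 6 15 17 5 8 2)| = 12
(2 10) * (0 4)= (0 4)(2 10)= [4, 1, 10, 3, 0, 5, 6, 7, 8, 9, 2]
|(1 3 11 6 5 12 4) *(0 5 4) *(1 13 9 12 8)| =11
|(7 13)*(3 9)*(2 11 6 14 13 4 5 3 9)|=|(2 11 6 14 13 7 4 5 3)|=9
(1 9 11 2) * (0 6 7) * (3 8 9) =(0 6 7)(1 3 8 9 11 2) =[6, 3, 1, 8, 4, 5, 7, 0, 9, 11, 10, 2]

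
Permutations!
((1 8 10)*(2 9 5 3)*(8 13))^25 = (1 13 8 10)(2 9 5 3) = [0, 13, 9, 2, 4, 3, 6, 7, 10, 5, 1, 11, 12, 8]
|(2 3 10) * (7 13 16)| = 3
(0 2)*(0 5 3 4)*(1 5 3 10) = (0 2 3 4)(1 5 10) = [2, 5, 3, 4, 0, 10, 6, 7, 8, 9, 1]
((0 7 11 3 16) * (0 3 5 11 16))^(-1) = [3, 1, 2, 16, 4, 11, 6, 0, 8, 9, 10, 5, 12, 13, 14, 15, 7] = (0 3 16 7)(5 11)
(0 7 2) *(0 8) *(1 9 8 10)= (0 7 2 10 1 9 8)= [7, 9, 10, 3, 4, 5, 6, 2, 0, 8, 1]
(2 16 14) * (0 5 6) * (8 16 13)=(0 5 6)(2 13 8 16 14)=[5, 1, 13, 3, 4, 6, 0, 7, 16, 9, 10, 11, 12, 8, 2, 15, 14]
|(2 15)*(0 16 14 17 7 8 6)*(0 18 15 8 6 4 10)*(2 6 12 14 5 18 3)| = |(0 16 5 18 15 6 3 2 8 4 10)(7 12 14 17)| = 44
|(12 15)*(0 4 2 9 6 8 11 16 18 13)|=|(0 4 2 9 6 8 11 16 18 13)(12 15)|=10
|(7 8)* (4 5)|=2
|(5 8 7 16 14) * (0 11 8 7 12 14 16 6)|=|(16)(0 11 8 12 14 5 7 6)|=8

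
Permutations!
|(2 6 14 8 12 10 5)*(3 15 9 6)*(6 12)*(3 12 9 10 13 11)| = 24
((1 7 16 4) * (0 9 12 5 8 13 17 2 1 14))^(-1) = (0 14 4 16 7 1 2 17 13 8 5 12 9) = [14, 2, 17, 3, 16, 12, 6, 1, 5, 0, 10, 11, 9, 8, 4, 15, 7, 13]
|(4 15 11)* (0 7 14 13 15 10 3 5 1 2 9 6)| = 14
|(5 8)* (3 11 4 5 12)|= 6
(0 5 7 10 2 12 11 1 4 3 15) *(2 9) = (0 5 7 10 9 2 12 11 1 4 3 15) = [5, 4, 12, 15, 3, 7, 6, 10, 8, 2, 9, 1, 11, 13, 14, 0]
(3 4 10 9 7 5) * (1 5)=(1 5 3 4 10 9 7)=[0, 5, 2, 4, 10, 3, 6, 1, 8, 7, 9]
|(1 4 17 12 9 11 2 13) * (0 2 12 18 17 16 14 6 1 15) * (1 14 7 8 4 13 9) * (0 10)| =|(0 2 9 11 12 1 13 15 10)(4 16 7 8)(6 14)(17 18)| =36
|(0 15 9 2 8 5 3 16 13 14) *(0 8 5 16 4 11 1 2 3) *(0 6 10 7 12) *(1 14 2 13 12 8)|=|(0 15 9 3 4 11 14 1 13 2 5 6 10 7 8 16 12)|=17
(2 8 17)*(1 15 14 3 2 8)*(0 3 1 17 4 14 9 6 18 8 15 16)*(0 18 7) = (0 3 2 17 15 9 6 7)(1 16 18 8 4 14) = [3, 16, 17, 2, 14, 5, 7, 0, 4, 6, 10, 11, 12, 13, 1, 9, 18, 15, 8]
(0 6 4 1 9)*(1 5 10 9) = [6, 1, 2, 3, 5, 10, 4, 7, 8, 0, 9] = (0 6 4 5 10 9)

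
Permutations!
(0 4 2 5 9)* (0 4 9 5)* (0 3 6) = (0 9 4 2 3 6) = [9, 1, 3, 6, 2, 5, 0, 7, 8, 4]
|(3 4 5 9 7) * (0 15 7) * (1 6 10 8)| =|(0 15 7 3 4 5 9)(1 6 10 8)| =28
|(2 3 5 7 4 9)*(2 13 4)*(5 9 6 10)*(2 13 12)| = |(2 3 9 12)(4 6 10 5 7 13)| = 12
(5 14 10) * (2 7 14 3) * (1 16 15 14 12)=(1 16 15 14 10 5 3 2 7 12)=[0, 16, 7, 2, 4, 3, 6, 12, 8, 9, 5, 11, 1, 13, 10, 14, 15]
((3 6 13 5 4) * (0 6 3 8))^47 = [8, 1, 2, 3, 5, 13, 0, 7, 4, 9, 10, 11, 12, 6] = (0 8 4 5 13 6)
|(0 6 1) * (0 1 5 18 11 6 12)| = 4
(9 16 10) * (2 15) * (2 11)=(2 15 11)(9 16 10)=[0, 1, 15, 3, 4, 5, 6, 7, 8, 16, 9, 2, 12, 13, 14, 11, 10]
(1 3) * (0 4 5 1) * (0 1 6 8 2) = [4, 3, 0, 1, 5, 6, 8, 7, 2] = (0 4 5 6 8 2)(1 3)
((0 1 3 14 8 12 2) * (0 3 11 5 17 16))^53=(0 16 17 5 11 1)(2 8 3 12 14)=[16, 0, 8, 12, 4, 11, 6, 7, 3, 9, 10, 1, 14, 13, 2, 15, 17, 5]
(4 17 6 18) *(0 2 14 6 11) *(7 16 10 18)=(0 2 14 6 7 16 10 18 4 17 11)=[2, 1, 14, 3, 17, 5, 7, 16, 8, 9, 18, 0, 12, 13, 6, 15, 10, 11, 4]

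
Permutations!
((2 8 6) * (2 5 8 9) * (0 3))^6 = (9) = [0, 1, 2, 3, 4, 5, 6, 7, 8, 9]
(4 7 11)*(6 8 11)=(4 7 6 8 11)=[0, 1, 2, 3, 7, 5, 8, 6, 11, 9, 10, 4]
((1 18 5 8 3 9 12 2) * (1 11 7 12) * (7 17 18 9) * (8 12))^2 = [0, 1, 17, 8, 4, 2, 6, 3, 7, 9, 10, 18, 11, 13, 14, 15, 16, 5, 12] = (2 17 5)(3 8 7)(11 18 12)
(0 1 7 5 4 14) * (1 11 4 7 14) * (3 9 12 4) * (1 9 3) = (0 11 1 14)(4 9 12)(5 7) = [11, 14, 2, 3, 9, 7, 6, 5, 8, 12, 10, 1, 4, 13, 0]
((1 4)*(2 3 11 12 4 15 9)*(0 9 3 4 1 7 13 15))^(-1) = [1, 12, 9, 15, 2, 5, 6, 4, 8, 0, 10, 3, 11, 7, 14, 13] = (0 1 12 11 3 15 13 7 4 2 9)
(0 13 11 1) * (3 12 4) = (0 13 11 1)(3 12 4) = [13, 0, 2, 12, 3, 5, 6, 7, 8, 9, 10, 1, 4, 11]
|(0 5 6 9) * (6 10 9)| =|(0 5 10 9)| =4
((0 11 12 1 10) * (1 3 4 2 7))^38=[12, 0, 1, 2, 7, 5, 6, 10, 8, 9, 11, 3, 4]=(0 12 4 7 10 11 3 2 1)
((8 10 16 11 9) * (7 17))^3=(7 17)(8 11 10 9 16)=[0, 1, 2, 3, 4, 5, 6, 17, 11, 16, 9, 10, 12, 13, 14, 15, 8, 7]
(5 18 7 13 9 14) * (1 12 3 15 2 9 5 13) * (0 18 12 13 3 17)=(0 18 7 1 13 5 12 17)(2 9 14 3 15)=[18, 13, 9, 15, 4, 12, 6, 1, 8, 14, 10, 11, 17, 5, 3, 2, 16, 0, 7]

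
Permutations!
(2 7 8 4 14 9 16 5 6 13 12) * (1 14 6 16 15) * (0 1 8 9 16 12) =(0 1 14 16 5 12 2 7 9 15 8 4 6 13) =[1, 14, 7, 3, 6, 12, 13, 9, 4, 15, 10, 11, 2, 0, 16, 8, 5]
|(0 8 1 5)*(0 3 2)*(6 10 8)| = 8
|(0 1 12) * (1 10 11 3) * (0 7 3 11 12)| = 6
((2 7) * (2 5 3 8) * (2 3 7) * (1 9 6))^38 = (1 6 9) = [0, 6, 2, 3, 4, 5, 9, 7, 8, 1]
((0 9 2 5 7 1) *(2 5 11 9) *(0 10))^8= (11)= [0, 1, 2, 3, 4, 5, 6, 7, 8, 9, 10, 11]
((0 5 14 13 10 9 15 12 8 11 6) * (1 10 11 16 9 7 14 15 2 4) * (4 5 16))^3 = (0 2 12 1 14 6 9 15 4 7 11 16 5 8 10 13) = [2, 14, 12, 3, 7, 8, 9, 11, 10, 15, 13, 16, 1, 0, 6, 4, 5]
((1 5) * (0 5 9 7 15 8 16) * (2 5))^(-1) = (0 16 8 15 7 9 1 5 2) = [16, 5, 0, 3, 4, 2, 6, 9, 15, 1, 10, 11, 12, 13, 14, 7, 8]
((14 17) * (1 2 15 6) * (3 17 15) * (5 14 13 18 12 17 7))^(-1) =[0, 6, 1, 2, 4, 7, 15, 3, 8, 9, 10, 11, 18, 17, 5, 14, 16, 12, 13] =(1 6 15 14 5 7 3 2)(12 18 13 17)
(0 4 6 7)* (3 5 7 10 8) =(0 4 6 10 8 3 5 7) =[4, 1, 2, 5, 6, 7, 10, 0, 3, 9, 8]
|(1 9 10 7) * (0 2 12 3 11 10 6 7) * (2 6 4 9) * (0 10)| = |(0 6 7 1 2 12 3 11)(4 9)| = 8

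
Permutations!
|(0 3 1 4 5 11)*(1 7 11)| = |(0 3 7 11)(1 4 5)| = 12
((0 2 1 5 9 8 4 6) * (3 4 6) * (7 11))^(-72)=(11)(0 8 5 2 6 9 1)=[8, 0, 6, 3, 4, 2, 9, 7, 5, 1, 10, 11]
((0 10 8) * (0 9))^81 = (0 10 8 9) = [10, 1, 2, 3, 4, 5, 6, 7, 9, 0, 8]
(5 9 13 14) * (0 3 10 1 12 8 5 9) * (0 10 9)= (0 3 9 13 14)(1 12 8 5 10)= [3, 12, 2, 9, 4, 10, 6, 7, 5, 13, 1, 11, 8, 14, 0]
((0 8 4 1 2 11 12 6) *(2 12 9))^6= (12)= [0, 1, 2, 3, 4, 5, 6, 7, 8, 9, 10, 11, 12]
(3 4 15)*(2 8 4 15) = (2 8 4)(3 15) = [0, 1, 8, 15, 2, 5, 6, 7, 4, 9, 10, 11, 12, 13, 14, 3]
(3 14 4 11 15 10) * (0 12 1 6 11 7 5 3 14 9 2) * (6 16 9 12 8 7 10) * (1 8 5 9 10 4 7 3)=[5, 16, 0, 12, 4, 1, 11, 9, 3, 2, 14, 15, 8, 13, 7, 6, 10]=(0 5 1 16 10 14 7 9 2)(3 12 8)(6 11 15)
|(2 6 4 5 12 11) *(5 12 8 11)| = 7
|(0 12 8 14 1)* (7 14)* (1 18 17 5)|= 9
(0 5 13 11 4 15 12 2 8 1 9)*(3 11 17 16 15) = (0 5 13 17 16 15 12 2 8 1 9)(3 11 4) = [5, 9, 8, 11, 3, 13, 6, 7, 1, 0, 10, 4, 2, 17, 14, 12, 15, 16]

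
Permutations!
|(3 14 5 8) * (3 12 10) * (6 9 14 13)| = 9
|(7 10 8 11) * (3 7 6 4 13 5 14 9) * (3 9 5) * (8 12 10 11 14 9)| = |(3 7 11 6 4 13)(5 9 8 14)(10 12)| = 12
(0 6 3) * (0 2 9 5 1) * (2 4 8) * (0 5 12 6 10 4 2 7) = (0 10 4 8 7)(1 5)(2 9 12 6 3) = [10, 5, 9, 2, 8, 1, 3, 0, 7, 12, 4, 11, 6]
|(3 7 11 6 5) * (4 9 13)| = 15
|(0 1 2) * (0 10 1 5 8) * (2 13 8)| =7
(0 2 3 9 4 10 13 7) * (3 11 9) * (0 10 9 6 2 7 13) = (13)(0 7 10)(2 11 6)(4 9) = [7, 1, 11, 3, 9, 5, 2, 10, 8, 4, 0, 6, 12, 13]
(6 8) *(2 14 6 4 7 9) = (2 14 6 8 4 7 9) = [0, 1, 14, 3, 7, 5, 8, 9, 4, 2, 10, 11, 12, 13, 6]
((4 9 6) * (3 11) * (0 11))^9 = (11) = [0, 1, 2, 3, 4, 5, 6, 7, 8, 9, 10, 11]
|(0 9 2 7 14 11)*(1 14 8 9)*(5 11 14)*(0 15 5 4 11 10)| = |(0 1 4 11 15 5 10)(2 7 8 9)| = 28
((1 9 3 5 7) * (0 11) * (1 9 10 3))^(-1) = (0 11)(1 9 7 5 3 10) = [11, 9, 2, 10, 4, 3, 6, 5, 8, 7, 1, 0]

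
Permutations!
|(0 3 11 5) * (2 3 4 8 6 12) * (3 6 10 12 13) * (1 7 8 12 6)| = |(0 4 12 2 1 7 8 10 6 13 3 11 5)| = 13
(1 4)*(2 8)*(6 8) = [0, 4, 6, 3, 1, 5, 8, 7, 2] = (1 4)(2 6 8)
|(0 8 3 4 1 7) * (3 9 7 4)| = |(0 8 9 7)(1 4)| = 4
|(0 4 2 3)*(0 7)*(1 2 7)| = 3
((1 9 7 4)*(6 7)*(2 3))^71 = [0, 9, 3, 2, 1, 5, 7, 4, 8, 6] = (1 9 6 7 4)(2 3)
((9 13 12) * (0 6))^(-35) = (0 6)(9 13 12) = [6, 1, 2, 3, 4, 5, 0, 7, 8, 13, 10, 11, 9, 12]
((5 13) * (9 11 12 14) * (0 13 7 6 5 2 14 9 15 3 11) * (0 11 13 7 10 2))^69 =[13, 1, 10, 15, 4, 6, 7, 0, 8, 9, 5, 11, 12, 3, 2, 14] =(0 13 3 15 14 2 10 5 6 7)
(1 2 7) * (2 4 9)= (1 4 9 2 7)= [0, 4, 7, 3, 9, 5, 6, 1, 8, 2]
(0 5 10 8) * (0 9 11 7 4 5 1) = [1, 0, 2, 3, 5, 10, 6, 4, 9, 11, 8, 7] = (0 1)(4 5 10 8 9 11 7)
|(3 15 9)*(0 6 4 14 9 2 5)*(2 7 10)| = |(0 6 4 14 9 3 15 7 10 2 5)| = 11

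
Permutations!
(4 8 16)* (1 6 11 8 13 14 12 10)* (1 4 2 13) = (1 6 11 8 16 2 13 14 12 10 4) = [0, 6, 13, 3, 1, 5, 11, 7, 16, 9, 4, 8, 10, 14, 12, 15, 2]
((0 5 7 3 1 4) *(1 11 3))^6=(11)(0 5 7 1 4)=[5, 4, 2, 3, 0, 7, 6, 1, 8, 9, 10, 11]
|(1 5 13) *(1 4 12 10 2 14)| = 8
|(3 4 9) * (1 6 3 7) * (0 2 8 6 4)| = |(0 2 8 6 3)(1 4 9 7)| = 20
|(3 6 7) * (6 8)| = |(3 8 6 7)| = 4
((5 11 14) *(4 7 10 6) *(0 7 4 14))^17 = (0 6 11 10 5 7 14) = [6, 1, 2, 3, 4, 7, 11, 14, 8, 9, 5, 10, 12, 13, 0]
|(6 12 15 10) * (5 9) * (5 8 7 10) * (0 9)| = 9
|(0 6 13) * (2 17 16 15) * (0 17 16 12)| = 15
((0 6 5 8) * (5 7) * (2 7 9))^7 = (9) = [0, 1, 2, 3, 4, 5, 6, 7, 8, 9]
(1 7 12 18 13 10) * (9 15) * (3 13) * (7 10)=(1 10)(3 13 7 12 18)(9 15)=[0, 10, 2, 13, 4, 5, 6, 12, 8, 15, 1, 11, 18, 7, 14, 9, 16, 17, 3]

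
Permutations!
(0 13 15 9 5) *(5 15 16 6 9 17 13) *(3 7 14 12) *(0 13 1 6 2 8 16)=(0 5 13)(1 6 9 15 17)(2 8 16)(3 7 14 12)=[5, 6, 8, 7, 4, 13, 9, 14, 16, 15, 10, 11, 3, 0, 12, 17, 2, 1]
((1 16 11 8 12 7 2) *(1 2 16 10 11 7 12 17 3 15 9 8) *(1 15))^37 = (1 8 11 3 9 10 17 15)(7 16) = [0, 8, 2, 9, 4, 5, 6, 16, 11, 10, 17, 3, 12, 13, 14, 1, 7, 15]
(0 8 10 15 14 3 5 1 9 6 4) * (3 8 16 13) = [16, 9, 2, 5, 0, 1, 4, 7, 10, 6, 15, 11, 12, 3, 8, 14, 13] = (0 16 13 3 5 1 9 6 4)(8 10 15 14)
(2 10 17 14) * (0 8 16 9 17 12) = (0 8 16 9 17 14 2 10 12) = [8, 1, 10, 3, 4, 5, 6, 7, 16, 17, 12, 11, 0, 13, 2, 15, 9, 14]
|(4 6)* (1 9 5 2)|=|(1 9 5 2)(4 6)|=4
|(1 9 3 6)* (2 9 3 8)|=|(1 3 6)(2 9 8)|=3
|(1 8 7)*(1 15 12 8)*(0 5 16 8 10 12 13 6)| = |(0 5 16 8 7 15 13 6)(10 12)| = 8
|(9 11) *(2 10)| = |(2 10)(9 11)| = 2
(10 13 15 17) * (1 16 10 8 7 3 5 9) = (1 16 10 13 15 17 8 7 3 5 9) = [0, 16, 2, 5, 4, 9, 6, 3, 7, 1, 13, 11, 12, 15, 14, 17, 10, 8]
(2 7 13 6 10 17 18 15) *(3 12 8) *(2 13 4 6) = (2 7 4 6 10 17 18 15 13)(3 12 8) = [0, 1, 7, 12, 6, 5, 10, 4, 3, 9, 17, 11, 8, 2, 14, 13, 16, 18, 15]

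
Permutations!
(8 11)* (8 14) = [0, 1, 2, 3, 4, 5, 6, 7, 11, 9, 10, 14, 12, 13, 8] = (8 11 14)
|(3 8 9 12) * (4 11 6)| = 12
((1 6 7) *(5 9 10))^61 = (1 6 7)(5 9 10) = [0, 6, 2, 3, 4, 9, 7, 1, 8, 10, 5]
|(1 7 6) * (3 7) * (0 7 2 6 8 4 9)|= |(0 7 8 4 9)(1 3 2 6)|= 20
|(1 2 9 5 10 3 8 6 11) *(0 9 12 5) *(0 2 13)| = 12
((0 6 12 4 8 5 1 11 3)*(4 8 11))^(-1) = (0 3 11 4 1 5 8 12 6) = [3, 5, 2, 11, 1, 8, 0, 7, 12, 9, 10, 4, 6]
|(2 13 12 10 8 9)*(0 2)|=|(0 2 13 12 10 8 9)|=7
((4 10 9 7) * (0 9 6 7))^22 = [0, 1, 2, 3, 6, 5, 4, 10, 8, 9, 7] = (4 6)(7 10)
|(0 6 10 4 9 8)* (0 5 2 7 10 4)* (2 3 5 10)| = |(0 6 4 9 8 10)(2 7)(3 5)| = 6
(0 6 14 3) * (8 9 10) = (0 6 14 3)(8 9 10) = [6, 1, 2, 0, 4, 5, 14, 7, 9, 10, 8, 11, 12, 13, 3]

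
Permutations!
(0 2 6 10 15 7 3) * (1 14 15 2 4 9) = [4, 14, 6, 0, 9, 5, 10, 3, 8, 1, 2, 11, 12, 13, 15, 7] = (0 4 9 1 14 15 7 3)(2 6 10)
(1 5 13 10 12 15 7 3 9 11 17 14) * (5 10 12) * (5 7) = (1 10 7 3 9 11 17 14)(5 13 12 15) = [0, 10, 2, 9, 4, 13, 6, 3, 8, 11, 7, 17, 15, 12, 1, 5, 16, 14]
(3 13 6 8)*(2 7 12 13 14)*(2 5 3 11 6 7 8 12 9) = (2 8 11 6 12 13 7 9)(3 14 5) = [0, 1, 8, 14, 4, 3, 12, 9, 11, 2, 10, 6, 13, 7, 5]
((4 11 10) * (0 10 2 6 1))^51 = (0 4 2 1 10 11 6) = [4, 10, 1, 3, 2, 5, 0, 7, 8, 9, 11, 6]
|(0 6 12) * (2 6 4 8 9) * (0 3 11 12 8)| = |(0 4)(2 6 8 9)(3 11 12)| = 12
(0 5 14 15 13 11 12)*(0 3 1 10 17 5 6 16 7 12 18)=(0 6 16 7 12 3 1 10 17 5 14 15 13 11 18)=[6, 10, 2, 1, 4, 14, 16, 12, 8, 9, 17, 18, 3, 11, 15, 13, 7, 5, 0]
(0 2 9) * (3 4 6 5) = [2, 1, 9, 4, 6, 3, 5, 7, 8, 0] = (0 2 9)(3 4 6 5)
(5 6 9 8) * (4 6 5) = [0, 1, 2, 3, 6, 5, 9, 7, 4, 8] = (4 6 9 8)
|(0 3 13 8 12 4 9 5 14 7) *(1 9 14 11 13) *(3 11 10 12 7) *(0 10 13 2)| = |(0 11 2)(1 9 5 13 8 7 10 12 4 14 3)| = 33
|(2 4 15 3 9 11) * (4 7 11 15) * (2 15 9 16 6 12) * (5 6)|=|(2 7 11 15 3 16 5 6 12)|=9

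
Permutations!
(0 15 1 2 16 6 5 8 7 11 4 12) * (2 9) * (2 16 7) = (0 15 1 9 16 6 5 8 2 7 11 4 12) = [15, 9, 7, 3, 12, 8, 5, 11, 2, 16, 10, 4, 0, 13, 14, 1, 6]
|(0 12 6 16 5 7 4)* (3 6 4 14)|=6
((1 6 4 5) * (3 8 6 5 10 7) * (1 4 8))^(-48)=(10)=[0, 1, 2, 3, 4, 5, 6, 7, 8, 9, 10]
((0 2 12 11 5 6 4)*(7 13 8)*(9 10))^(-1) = (0 4 6 5 11 12 2)(7 8 13)(9 10) = [4, 1, 0, 3, 6, 11, 5, 8, 13, 10, 9, 12, 2, 7]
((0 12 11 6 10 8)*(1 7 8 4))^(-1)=(0 8 7 1 4 10 6 11 12)=[8, 4, 2, 3, 10, 5, 11, 1, 7, 9, 6, 12, 0]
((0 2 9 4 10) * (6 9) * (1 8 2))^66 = [8, 2, 9, 3, 0, 5, 4, 7, 6, 10, 1] = (0 8 6 4)(1 2 9 10)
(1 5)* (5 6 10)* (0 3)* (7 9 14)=(0 3)(1 6 10 5)(7 9 14)=[3, 6, 2, 0, 4, 1, 10, 9, 8, 14, 5, 11, 12, 13, 7]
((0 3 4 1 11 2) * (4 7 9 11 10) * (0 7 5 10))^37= (0 3 5 10 4 1)(2 7 9 11)= [3, 0, 7, 5, 1, 10, 6, 9, 8, 11, 4, 2]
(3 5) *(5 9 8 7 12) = [0, 1, 2, 9, 4, 3, 6, 12, 7, 8, 10, 11, 5] = (3 9 8 7 12 5)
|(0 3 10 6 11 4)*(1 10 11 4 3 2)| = 6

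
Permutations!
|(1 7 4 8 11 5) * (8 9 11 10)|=6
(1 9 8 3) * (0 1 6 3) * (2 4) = (0 1 9 8)(2 4)(3 6) = [1, 9, 4, 6, 2, 5, 3, 7, 0, 8]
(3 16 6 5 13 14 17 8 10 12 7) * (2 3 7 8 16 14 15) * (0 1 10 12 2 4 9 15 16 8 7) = [1, 10, 3, 14, 9, 13, 5, 0, 12, 15, 2, 11, 7, 16, 17, 4, 6, 8] = (0 1 10 2 3 14 17 8 12 7)(4 9 15)(5 13 16 6)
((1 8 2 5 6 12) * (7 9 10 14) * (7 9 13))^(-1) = (1 12 6 5 2 8)(7 13)(9 14 10) = [0, 12, 8, 3, 4, 2, 5, 13, 1, 14, 9, 11, 6, 7, 10]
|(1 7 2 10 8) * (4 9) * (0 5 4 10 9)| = |(0 5 4)(1 7 2 9 10 8)| = 6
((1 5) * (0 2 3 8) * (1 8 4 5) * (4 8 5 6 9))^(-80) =(4 6 9) =[0, 1, 2, 3, 6, 5, 9, 7, 8, 4]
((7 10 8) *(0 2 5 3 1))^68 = (0 3 2 1 5)(7 8 10) = [3, 5, 1, 2, 4, 0, 6, 8, 10, 9, 7]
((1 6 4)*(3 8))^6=(8)=[0, 1, 2, 3, 4, 5, 6, 7, 8]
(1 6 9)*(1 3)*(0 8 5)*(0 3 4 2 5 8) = (1 6 9 4 2 5 3) = [0, 6, 5, 1, 2, 3, 9, 7, 8, 4]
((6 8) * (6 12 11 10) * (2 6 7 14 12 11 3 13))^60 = [0, 1, 2, 3, 4, 5, 6, 7, 8, 9, 10, 11, 12, 13, 14] = (14)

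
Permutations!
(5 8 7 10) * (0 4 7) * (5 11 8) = (0 4 7 10 11 8) = [4, 1, 2, 3, 7, 5, 6, 10, 0, 9, 11, 8]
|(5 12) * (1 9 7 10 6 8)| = 6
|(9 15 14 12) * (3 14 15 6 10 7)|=7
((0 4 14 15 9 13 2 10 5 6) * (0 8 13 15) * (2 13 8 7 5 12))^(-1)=[14, 1, 12, 3, 0, 7, 5, 6, 8, 15, 2, 11, 10, 13, 4, 9]=(0 14 4)(2 12 10)(5 7 6)(9 15)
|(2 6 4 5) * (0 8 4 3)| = 7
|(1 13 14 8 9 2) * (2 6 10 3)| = |(1 13 14 8 9 6 10 3 2)| = 9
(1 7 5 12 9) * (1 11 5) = (1 7)(5 12 9 11) = [0, 7, 2, 3, 4, 12, 6, 1, 8, 11, 10, 5, 9]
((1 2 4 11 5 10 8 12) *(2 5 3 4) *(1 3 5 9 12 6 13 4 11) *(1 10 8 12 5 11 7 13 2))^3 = (1 8)(2 5)(3 4)(6 9)(7 10)(12 13) = [0, 8, 5, 4, 3, 2, 9, 10, 1, 6, 7, 11, 13, 12]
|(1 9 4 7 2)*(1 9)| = |(2 9 4 7)| = 4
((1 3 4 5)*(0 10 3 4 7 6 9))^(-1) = (0 9 6 7 3 10)(1 5 4) = [9, 5, 2, 10, 1, 4, 7, 3, 8, 6, 0]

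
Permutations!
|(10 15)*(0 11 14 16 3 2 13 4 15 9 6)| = 12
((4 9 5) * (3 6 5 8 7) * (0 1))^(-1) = (0 1)(3 7 8 9 4 5 6) = [1, 0, 2, 7, 5, 6, 3, 8, 9, 4]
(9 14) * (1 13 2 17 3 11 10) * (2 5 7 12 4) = [0, 13, 17, 11, 2, 7, 6, 12, 8, 14, 1, 10, 4, 5, 9, 15, 16, 3] = (1 13 5 7 12 4 2 17 3 11 10)(9 14)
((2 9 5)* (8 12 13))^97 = (2 9 5)(8 12 13) = [0, 1, 9, 3, 4, 2, 6, 7, 12, 5, 10, 11, 13, 8]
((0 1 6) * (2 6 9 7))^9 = (0 7)(1 2)(6 9) = [7, 2, 1, 3, 4, 5, 9, 0, 8, 6]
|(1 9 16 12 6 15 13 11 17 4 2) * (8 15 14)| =|(1 9 16 12 6 14 8 15 13 11 17 4 2)| =13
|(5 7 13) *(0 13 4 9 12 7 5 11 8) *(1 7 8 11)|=8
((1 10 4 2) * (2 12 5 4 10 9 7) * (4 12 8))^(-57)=(1 2 7 9)(4 8)(5 12)=[0, 2, 7, 3, 8, 12, 6, 9, 4, 1, 10, 11, 5]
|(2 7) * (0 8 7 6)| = 5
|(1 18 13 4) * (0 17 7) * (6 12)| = |(0 17 7)(1 18 13 4)(6 12)| = 12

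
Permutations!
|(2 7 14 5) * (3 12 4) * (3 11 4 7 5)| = 4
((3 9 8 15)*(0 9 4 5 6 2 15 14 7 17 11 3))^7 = [3, 1, 17, 9, 8, 14, 7, 2, 5, 4, 10, 0, 12, 13, 6, 11, 16, 15] = (0 3 9 4 8 5 14 6 7 2 17 15 11)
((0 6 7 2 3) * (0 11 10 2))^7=(0 6 7)(2 10 11 3)=[6, 1, 10, 2, 4, 5, 7, 0, 8, 9, 11, 3]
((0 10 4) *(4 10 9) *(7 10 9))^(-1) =(0 4 9 10 7) =[4, 1, 2, 3, 9, 5, 6, 0, 8, 10, 7]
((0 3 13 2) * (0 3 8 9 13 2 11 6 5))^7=(13)(2 3)=[0, 1, 3, 2, 4, 5, 6, 7, 8, 9, 10, 11, 12, 13]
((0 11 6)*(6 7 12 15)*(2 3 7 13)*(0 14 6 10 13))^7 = (15)(0 11)(6 14) = [11, 1, 2, 3, 4, 5, 14, 7, 8, 9, 10, 0, 12, 13, 6, 15]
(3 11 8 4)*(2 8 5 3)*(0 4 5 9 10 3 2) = (0 4)(2 8 5)(3 11 9 10) = [4, 1, 8, 11, 0, 2, 6, 7, 5, 10, 3, 9]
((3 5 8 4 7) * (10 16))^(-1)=(3 7 4 8 5)(10 16)=[0, 1, 2, 7, 8, 3, 6, 4, 5, 9, 16, 11, 12, 13, 14, 15, 10]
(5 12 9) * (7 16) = (5 12 9)(7 16) = [0, 1, 2, 3, 4, 12, 6, 16, 8, 5, 10, 11, 9, 13, 14, 15, 7]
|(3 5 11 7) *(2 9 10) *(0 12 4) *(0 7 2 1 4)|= 18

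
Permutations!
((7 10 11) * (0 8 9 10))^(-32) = (0 11 9)(7 10 8) = [11, 1, 2, 3, 4, 5, 6, 10, 7, 0, 8, 9]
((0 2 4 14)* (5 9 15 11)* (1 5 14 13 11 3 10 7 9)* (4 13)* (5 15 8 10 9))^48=(15)(0 11 2 14 13)=[11, 1, 14, 3, 4, 5, 6, 7, 8, 9, 10, 2, 12, 0, 13, 15]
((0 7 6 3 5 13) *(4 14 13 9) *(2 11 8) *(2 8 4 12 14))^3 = [3, 1, 2, 12, 4, 14, 9, 5, 8, 13, 10, 11, 0, 6, 7] = (0 3 12)(5 14 7)(6 9 13)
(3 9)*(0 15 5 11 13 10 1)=[15, 0, 2, 9, 4, 11, 6, 7, 8, 3, 1, 13, 12, 10, 14, 5]=(0 15 5 11 13 10 1)(3 9)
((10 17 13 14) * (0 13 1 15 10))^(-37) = (0 14 13)(1 17 10 15) = [14, 17, 2, 3, 4, 5, 6, 7, 8, 9, 15, 11, 12, 0, 13, 1, 16, 10]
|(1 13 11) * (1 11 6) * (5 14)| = |(1 13 6)(5 14)| = 6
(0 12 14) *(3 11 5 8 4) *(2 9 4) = (0 12 14)(2 9 4 3 11 5 8) = [12, 1, 9, 11, 3, 8, 6, 7, 2, 4, 10, 5, 14, 13, 0]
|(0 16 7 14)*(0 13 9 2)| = |(0 16 7 14 13 9 2)| = 7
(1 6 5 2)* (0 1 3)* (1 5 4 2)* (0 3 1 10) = (0 5 10)(1 6 4 2) = [5, 6, 1, 3, 2, 10, 4, 7, 8, 9, 0]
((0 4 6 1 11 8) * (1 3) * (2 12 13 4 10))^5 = (0 4 8 13 11 12 1 2 3 10 6) = [4, 2, 3, 10, 8, 5, 0, 7, 13, 9, 6, 12, 1, 11]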